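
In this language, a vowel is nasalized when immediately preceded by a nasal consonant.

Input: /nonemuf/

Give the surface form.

/o/ after nasal /n/ → [õ]
/e/ after nasal /n/ → [ẽ]
/u/ after nasal /m/ → [ũ]

[nõnẽmũf]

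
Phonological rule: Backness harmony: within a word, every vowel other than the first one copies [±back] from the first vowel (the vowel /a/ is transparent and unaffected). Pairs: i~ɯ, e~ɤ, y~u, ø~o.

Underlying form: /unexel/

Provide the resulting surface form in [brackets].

[unɤxɤl]

/e/ harmonizes with /u/ ([+back]) → [ɤ]
/e/ harmonizes with /u/ ([+back]) → [ɤ]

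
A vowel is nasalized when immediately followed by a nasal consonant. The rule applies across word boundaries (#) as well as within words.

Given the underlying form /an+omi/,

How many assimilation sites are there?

/a/ before nasal /n/ → [ã]
/o/ before nasal /m/ → [õ]
2 segments change.

2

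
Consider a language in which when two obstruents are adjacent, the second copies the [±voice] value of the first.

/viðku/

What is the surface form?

/k/ after /ð/ (voiced) → [g]

[viðgu]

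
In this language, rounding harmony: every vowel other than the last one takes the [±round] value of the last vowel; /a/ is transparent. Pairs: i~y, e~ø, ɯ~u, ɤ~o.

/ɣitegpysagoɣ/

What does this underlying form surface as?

/i/ harmonizes with /o/ ([+round]) → [y]
/e/ harmonizes with /o/ ([+round]) → [ø]

[ɣytøgpysagoɣ]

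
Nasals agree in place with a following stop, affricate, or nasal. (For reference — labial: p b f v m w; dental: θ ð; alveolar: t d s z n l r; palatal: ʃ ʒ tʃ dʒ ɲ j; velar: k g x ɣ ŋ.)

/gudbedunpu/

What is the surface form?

[gudbedumpu]

/n/ before /p/ (labial) → [m]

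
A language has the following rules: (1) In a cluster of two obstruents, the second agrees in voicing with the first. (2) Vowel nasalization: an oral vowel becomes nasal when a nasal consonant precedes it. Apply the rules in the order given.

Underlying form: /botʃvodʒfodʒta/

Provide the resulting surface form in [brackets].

[botʃfodʒvodʒda]

Rule 1: /v/ after /tʃ/ (voiceless) → [f]
Rule 1: /f/ after /dʒ/ (voiced) → [v]
Rule 1: /t/ after /dʒ/ (voiced) → [d]
After rule 1: botʃfodʒvodʒda
Rule 2: no segment meets the rule's conditions; no change.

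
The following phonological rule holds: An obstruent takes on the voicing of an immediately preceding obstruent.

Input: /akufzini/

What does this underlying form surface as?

/z/ after /f/ (voiceless) → [s]

[akufsini]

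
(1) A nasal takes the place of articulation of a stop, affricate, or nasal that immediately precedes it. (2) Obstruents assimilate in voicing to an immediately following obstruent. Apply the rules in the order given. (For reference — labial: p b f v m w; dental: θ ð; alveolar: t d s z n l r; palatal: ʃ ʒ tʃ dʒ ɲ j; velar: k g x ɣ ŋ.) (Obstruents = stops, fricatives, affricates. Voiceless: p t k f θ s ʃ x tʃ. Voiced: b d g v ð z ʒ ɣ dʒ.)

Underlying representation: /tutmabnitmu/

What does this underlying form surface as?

[tutnabmitnu]

Rule 1: /m/ after /t/ (alveolar) → [n]
Rule 1: /n/ after /b/ (labial) → [m]
Rule 1: /m/ after /t/ (alveolar) → [n]
After rule 1: tutnabmitnu
Rule 2: no segment meets the rule's conditions; no change.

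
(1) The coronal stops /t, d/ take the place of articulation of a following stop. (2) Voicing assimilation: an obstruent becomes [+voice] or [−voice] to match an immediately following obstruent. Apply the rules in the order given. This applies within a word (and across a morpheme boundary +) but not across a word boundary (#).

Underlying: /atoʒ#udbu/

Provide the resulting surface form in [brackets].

[atoʒ#ubbu]

Rule 1: /d/ before /b/ (labial) → [b]
After rule 1: atoʒ#ubbu
Rule 2: no segment meets the rule's conditions; no change.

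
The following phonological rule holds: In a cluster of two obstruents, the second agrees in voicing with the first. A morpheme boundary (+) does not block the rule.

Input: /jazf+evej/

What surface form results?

/f/ after /z/ (voiced) → [v]

[jazv+evej]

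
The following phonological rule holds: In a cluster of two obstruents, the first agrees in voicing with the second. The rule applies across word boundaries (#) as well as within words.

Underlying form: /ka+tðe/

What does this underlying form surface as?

[ka+dðe]

/t/ before /ð/ (voiced) → [d]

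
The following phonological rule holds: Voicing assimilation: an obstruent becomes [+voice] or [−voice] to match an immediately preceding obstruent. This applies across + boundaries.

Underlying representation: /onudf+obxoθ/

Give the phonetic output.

[onudv+obɣoθ]

/f/ after /d/ (voiced) → [v]
/x/ after /b/ (voiced) → [ɣ]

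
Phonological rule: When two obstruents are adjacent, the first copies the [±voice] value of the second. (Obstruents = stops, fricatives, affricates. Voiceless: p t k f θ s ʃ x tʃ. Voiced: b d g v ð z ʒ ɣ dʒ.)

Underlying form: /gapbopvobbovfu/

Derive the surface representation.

/p/ before /b/ (voiced) → [b]
/p/ before /v/ (voiced) → [b]
/v/ before /f/ (voiceless) → [f]

[gabbobvobboffu]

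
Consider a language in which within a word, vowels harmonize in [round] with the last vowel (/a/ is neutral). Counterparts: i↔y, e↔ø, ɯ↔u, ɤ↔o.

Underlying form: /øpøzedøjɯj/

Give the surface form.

[epezedejɯj]

/ø/ harmonizes with /ɯ/ ([-round]) → [e]
/ø/ harmonizes with /ɯ/ ([-round]) → [e]
/ø/ harmonizes with /ɯ/ ([-round]) → [e]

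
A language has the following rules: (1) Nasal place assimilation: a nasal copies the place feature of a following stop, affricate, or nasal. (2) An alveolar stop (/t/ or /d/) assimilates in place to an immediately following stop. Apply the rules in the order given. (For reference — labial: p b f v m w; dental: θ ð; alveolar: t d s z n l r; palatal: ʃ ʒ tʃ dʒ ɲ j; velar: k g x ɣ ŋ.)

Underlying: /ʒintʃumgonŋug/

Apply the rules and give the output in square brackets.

[ʒiɲtʃuŋgoŋŋug]

Rule 1: /n/ before /tʃ/ (palatal) → [ɲ]
Rule 1: /m/ before /g/ (velar) → [ŋ]
Rule 1: /n/ before /ŋ/ (velar) → [ŋ]
After rule 1: ʒiɲtʃuŋgoŋŋug
Rule 2: no segment meets the rule's conditions; no change.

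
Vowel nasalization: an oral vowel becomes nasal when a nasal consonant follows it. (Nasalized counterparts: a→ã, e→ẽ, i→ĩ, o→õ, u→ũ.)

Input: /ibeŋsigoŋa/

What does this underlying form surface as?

[ibẽŋsigõŋa]

/e/ before nasal /ŋ/ → [ẽ]
/o/ before nasal /ŋ/ → [õ]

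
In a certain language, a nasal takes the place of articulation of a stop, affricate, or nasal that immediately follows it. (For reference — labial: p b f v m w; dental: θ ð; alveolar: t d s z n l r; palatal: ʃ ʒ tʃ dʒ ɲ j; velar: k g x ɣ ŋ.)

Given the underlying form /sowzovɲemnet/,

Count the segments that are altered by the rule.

1

/m/ before /n/ (alveolar) → [n]
1 segment changes.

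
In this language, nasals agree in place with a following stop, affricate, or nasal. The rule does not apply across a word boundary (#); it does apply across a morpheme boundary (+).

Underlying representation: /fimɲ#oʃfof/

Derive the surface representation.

[fiɲɲ#oʃfof]

/m/ before /ɲ/ (palatal) → [ɲ]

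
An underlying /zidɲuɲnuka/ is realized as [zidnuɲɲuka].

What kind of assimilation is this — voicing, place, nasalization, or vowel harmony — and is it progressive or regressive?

place assimilation, progressive

/ɲ/→[n] /n/→[ɲ].
Each target copies a feature from the preceding segment, so the direction is progressive.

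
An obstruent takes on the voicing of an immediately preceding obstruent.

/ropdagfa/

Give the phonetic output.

[roptagva]

/d/ after /p/ (voiceless) → [t]
/f/ after /g/ (voiced) → [v]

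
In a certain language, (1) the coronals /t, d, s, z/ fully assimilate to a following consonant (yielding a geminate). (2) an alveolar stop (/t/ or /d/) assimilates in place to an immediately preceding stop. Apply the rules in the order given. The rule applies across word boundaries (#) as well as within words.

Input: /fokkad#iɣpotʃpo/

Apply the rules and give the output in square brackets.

Rule 1: no segment meets the rule's conditions; no change.
After rule 1: fokkad#iɣpotʃpo
Rule 2: no segment meets the rule's conditions; no change.

[fokkad#iɣpotʃpo]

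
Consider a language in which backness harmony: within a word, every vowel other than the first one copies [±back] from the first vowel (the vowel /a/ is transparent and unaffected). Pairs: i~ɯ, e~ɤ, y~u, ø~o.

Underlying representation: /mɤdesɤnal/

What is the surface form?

[mɤdɤsɤnal]

/e/ harmonizes with /ɤ/ ([+back]) → [ɤ]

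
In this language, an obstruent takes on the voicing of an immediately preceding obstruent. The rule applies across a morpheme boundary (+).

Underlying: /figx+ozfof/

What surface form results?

[figɣ+ozvof]

/x/ after /g/ (voiced) → [ɣ]
/f/ after /z/ (voiced) → [v]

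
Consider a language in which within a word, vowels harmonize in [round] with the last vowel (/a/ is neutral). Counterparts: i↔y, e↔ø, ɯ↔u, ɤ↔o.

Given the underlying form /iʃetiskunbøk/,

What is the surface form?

/i/ harmonizes with /ø/ ([+round]) → [y]
/e/ harmonizes with /ø/ ([+round]) → [ø]
/i/ harmonizes with /ø/ ([+round]) → [y]

[yʃøtyskunbøk]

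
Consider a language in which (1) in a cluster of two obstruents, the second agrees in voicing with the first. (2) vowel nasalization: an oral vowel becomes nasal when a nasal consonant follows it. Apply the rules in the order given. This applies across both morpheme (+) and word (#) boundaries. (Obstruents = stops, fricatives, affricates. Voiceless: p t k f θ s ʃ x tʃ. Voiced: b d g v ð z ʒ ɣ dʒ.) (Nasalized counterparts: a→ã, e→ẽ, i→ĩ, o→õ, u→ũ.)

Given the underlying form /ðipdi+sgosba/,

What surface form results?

[ðipti+skospa]

Rule 1: /d/ after /p/ (voiceless) → [t]
Rule 1: /g/ after /s/ (voiceless) → [k]
Rule 1: /b/ after /s/ (voiceless) → [p]
After rule 1: ðipti+skospa
Rule 2: no segment meets the rule's conditions; no change.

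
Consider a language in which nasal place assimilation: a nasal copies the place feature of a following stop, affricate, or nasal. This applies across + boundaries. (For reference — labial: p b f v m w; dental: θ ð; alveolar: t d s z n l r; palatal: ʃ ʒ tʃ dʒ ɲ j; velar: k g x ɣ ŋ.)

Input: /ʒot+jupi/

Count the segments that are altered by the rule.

No segment meets the rule's conditions.

0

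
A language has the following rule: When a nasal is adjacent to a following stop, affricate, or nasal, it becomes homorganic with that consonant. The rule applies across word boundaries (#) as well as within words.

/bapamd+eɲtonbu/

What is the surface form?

[bapand+entombu]

/m/ before /d/ (alveolar) → [n]
/ɲ/ before /t/ (alveolar) → [n]
/n/ before /b/ (labial) → [m]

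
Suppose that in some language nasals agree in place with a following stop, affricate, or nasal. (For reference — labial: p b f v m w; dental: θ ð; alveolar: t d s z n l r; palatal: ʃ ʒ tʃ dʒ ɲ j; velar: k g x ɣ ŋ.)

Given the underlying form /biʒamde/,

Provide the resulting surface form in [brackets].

/m/ before /d/ (alveolar) → [n]

[biʒande]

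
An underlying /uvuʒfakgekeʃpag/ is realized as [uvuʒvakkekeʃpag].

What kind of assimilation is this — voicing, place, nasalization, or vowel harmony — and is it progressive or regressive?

/f/→[v] /g/→[k].
Each target copies a feature from the preceding segment, so the direction is progressive.

voicing assimilation, progressive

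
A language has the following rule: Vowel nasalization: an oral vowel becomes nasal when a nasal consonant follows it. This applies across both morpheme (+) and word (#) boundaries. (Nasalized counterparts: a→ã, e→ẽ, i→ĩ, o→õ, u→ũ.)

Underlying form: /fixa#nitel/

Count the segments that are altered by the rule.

1

/a/ before nasal /n/ → [ã]
1 segment changes.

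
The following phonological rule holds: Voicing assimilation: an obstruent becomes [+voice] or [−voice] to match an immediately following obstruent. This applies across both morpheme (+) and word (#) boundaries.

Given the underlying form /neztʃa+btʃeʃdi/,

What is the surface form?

/z/ before /tʃ/ (voiceless) → [s]
/b/ before /tʃ/ (voiceless) → [p]
/ʃ/ before /d/ (voiced) → [ʒ]

[nestʃa+ptʃeʒdi]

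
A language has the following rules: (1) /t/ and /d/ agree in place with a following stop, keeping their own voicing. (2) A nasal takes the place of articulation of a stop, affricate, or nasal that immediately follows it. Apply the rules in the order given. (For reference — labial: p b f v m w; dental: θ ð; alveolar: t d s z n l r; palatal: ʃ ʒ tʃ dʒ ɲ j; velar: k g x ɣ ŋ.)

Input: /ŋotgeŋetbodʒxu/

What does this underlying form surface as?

Rule 1: /t/ before /g/ (velar) → [k]
Rule 1: /t/ before /b/ (labial) → [p]
After rule 1: ŋokgeŋepbodʒxu
Rule 2: no segment meets the rule's conditions; no change.

[ŋokgeŋepbodʒxu]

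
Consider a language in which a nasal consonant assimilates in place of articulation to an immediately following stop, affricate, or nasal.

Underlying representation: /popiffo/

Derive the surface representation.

no segment meets the rule's conditions; no change.

[popiffo]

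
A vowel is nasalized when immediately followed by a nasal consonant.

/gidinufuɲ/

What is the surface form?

[gidĩnufũɲ]

/i/ before nasal /n/ → [ĩ]
/u/ before nasal /ɲ/ → [ũ]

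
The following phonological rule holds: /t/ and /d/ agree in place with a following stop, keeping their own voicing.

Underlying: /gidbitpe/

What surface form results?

[gibbippe]

/d/ before /b/ (labial) → [b]
/t/ before /p/ (labial) → [p]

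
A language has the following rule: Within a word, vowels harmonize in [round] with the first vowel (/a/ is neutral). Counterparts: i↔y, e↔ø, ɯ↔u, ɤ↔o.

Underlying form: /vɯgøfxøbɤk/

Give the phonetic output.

[vɯgefxebɤk]

/ø/ harmonizes with /ɯ/ ([-round]) → [e]
/ø/ harmonizes with /ɯ/ ([-round]) → [e]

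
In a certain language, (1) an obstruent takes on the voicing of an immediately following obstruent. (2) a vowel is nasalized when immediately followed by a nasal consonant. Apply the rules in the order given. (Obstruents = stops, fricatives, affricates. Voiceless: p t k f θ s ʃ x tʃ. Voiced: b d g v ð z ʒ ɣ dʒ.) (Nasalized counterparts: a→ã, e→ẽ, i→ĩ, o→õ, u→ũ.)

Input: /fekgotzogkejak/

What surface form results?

Rule 1: /k/ before /g/ (voiced) → [g]
Rule 1: /t/ before /z/ (voiced) → [d]
Rule 1: /g/ before /k/ (voiceless) → [k]
After rule 1: feggodzokkejak
Rule 2: no segment meets the rule's conditions; no change.

[feggodzokkejak]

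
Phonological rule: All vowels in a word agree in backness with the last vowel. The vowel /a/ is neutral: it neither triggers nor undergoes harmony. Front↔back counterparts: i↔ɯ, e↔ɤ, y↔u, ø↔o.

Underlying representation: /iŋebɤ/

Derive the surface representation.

/i/ harmonizes with /ɤ/ ([+back]) → [ɯ]
/e/ harmonizes with /ɤ/ ([+back]) → [ɤ]

[ɯŋɤbɤ]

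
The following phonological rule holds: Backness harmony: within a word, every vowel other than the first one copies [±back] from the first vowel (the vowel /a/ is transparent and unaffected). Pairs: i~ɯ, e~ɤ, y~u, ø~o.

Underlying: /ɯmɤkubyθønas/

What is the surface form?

/y/ harmonizes with /ɯ/ ([+back]) → [u]
/ø/ harmonizes with /ɯ/ ([+back]) → [o]

[ɯmɤkubuθonas]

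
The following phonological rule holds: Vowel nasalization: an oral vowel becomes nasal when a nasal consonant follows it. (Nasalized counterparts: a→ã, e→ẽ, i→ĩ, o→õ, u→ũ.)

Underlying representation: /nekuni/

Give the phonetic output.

/u/ before nasal /n/ → [ũ]

[nekũni]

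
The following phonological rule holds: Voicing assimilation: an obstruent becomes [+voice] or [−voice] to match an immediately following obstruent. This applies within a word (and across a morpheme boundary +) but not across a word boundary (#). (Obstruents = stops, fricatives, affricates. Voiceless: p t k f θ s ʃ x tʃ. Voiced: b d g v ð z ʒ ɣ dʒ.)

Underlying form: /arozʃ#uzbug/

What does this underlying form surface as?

[arosʃ#uzbug]

/z/ before /ʃ/ (voiceless) → [s]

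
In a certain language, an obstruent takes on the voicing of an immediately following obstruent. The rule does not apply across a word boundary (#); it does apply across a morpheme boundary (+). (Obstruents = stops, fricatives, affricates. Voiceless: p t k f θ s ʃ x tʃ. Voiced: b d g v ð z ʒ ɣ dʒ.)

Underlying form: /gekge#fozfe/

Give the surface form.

[gegge#fosfe]

/k/ before /g/ (voiced) → [g]
/z/ before /f/ (voiceless) → [s]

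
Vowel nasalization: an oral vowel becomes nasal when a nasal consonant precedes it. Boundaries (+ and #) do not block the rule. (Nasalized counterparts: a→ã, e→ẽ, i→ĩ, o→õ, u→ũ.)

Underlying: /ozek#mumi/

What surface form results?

/u/ after nasal /m/ → [ũ]
/i/ after nasal /m/ → [ĩ]

[ozek#mũmĩ]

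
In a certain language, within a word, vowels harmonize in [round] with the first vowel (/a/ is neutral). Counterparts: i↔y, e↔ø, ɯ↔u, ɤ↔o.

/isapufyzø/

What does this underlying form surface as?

[isapɯfize]

/u/ harmonizes with /i/ ([-round]) → [ɯ]
/y/ harmonizes with /i/ ([-round]) → [i]
/ø/ harmonizes with /i/ ([-round]) → [e]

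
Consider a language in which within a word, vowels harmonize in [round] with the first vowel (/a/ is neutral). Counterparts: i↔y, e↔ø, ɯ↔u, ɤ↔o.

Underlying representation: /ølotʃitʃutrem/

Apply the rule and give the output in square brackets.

/i/ harmonizes with /ø/ ([+round]) → [y]
/e/ harmonizes with /ø/ ([+round]) → [ø]

[ølotʃytʃutrøm]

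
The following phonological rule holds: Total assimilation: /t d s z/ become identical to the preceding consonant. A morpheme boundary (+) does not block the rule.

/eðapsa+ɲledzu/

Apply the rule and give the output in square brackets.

[eðappa+ɲleddu]

/s/ after /p/ → [p] (total assimilation)
/z/ after /d/ → [d] (total assimilation)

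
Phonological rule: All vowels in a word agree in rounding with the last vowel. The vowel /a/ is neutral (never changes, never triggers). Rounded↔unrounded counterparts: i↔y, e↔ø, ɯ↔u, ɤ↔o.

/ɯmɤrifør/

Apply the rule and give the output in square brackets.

/ɯ/ harmonizes with /ø/ ([+round]) → [u]
/ɤ/ harmonizes with /ø/ ([+round]) → [o]
/i/ harmonizes with /ø/ ([+round]) → [y]

[umoryfør]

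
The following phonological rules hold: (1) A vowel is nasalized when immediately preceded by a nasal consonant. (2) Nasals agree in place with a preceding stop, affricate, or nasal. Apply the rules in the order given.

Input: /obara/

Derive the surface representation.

Rule 1: no segment meets the rule's conditions; no change.
After rule 1: obara
Rule 2: no segment meets the rule's conditions; no change.

[obara]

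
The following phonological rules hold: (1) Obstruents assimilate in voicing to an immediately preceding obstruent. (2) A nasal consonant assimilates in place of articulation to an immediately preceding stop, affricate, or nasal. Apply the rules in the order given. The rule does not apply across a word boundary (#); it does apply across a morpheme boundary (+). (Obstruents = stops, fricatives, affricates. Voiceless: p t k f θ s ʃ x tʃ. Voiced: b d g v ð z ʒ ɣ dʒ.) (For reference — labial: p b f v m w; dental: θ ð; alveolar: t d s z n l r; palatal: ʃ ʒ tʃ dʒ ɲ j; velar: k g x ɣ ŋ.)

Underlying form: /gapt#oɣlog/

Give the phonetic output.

Rule 1: no segment meets the rule's conditions; no change.
After rule 1: gapt#oɣlog
Rule 2: no segment meets the rule's conditions; no change.

[gapt#oɣlog]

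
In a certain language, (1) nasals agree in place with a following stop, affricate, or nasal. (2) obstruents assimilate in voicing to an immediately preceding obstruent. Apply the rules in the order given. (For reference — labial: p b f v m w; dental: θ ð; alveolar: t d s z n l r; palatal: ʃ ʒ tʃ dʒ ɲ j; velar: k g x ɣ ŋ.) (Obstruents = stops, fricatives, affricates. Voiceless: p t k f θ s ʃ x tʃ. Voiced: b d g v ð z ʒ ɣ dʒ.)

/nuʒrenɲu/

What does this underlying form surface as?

Rule 1: /n/ before /ɲ/ (palatal) → [ɲ]
After rule 1: nuʒreɲɲu
Rule 2: no segment meets the rule's conditions; no change.

[nuʒreɲɲu]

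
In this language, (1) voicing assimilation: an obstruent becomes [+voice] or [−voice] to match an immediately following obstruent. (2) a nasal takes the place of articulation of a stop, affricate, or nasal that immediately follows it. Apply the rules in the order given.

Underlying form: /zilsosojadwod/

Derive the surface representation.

Rule 1: no segment meets the rule's conditions; no change.
After rule 1: zilsosojadwod
Rule 2: no segment meets the rule's conditions; no change.

[zilsosojadwod]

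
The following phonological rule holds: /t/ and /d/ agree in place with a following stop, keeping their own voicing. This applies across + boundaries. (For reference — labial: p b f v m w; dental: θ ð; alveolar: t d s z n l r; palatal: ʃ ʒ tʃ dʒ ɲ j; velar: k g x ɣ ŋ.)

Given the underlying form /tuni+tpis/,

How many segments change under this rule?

1

/t/ before /p/ (labial) → [p]
1 segment changes.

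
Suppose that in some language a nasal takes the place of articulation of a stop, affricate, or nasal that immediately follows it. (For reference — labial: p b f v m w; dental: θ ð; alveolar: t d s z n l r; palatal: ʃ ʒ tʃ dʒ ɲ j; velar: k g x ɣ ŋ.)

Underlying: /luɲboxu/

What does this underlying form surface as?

/ɲ/ before /b/ (labial) → [m]

[lumboxu]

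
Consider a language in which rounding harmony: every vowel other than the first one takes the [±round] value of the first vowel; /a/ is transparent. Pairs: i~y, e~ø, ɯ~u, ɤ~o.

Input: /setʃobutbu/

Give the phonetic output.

/o/ harmonizes with /e/ ([-round]) → [ɤ]
/u/ harmonizes with /e/ ([-round]) → [ɯ]
/u/ harmonizes with /e/ ([-round]) → [ɯ]

[setʃɤbɯtbɯ]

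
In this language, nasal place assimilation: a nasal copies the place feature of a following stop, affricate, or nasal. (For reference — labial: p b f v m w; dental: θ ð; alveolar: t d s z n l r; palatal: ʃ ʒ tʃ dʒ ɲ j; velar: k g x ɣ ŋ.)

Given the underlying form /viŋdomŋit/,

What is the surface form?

/ŋ/ before /d/ (alveolar) → [n]
/m/ before /ŋ/ (velar) → [ŋ]

[vindoŋŋit]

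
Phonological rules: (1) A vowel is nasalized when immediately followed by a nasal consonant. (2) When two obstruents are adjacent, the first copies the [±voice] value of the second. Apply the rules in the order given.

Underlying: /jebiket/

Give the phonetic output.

[jebiket]

Rule 1: no segment meets the rule's conditions; no change.
After rule 1: jebiket
Rule 2: no segment meets the rule's conditions; no change.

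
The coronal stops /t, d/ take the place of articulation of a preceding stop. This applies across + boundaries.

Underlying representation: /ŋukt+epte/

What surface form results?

[ŋukk+eppe]

/t/ after /k/ (velar) → [k]
/t/ after /p/ (labial) → [p]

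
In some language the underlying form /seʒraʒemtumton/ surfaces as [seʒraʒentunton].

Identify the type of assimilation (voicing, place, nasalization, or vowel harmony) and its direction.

/m/→[n] /m/→[n].
Each target copies a feature from the following segment, so the direction is regressive.

place assimilation, regressive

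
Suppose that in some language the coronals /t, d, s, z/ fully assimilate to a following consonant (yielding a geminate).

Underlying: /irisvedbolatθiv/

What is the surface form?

/s/ before /v/ → [v] (total assimilation)
/d/ before /b/ → [b] (total assimilation)
/t/ before /θ/ → [θ] (total assimilation)

[irivvebbolaθθiv]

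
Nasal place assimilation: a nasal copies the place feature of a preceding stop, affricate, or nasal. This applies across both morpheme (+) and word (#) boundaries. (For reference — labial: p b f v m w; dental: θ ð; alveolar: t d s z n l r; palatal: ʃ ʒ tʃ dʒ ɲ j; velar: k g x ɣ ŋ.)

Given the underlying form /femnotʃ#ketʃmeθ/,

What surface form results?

/n/ after /m/ (labial) → [m]
/m/ after /tʃ/ (palatal) → [ɲ]

[femmotʃ#ketʃɲeθ]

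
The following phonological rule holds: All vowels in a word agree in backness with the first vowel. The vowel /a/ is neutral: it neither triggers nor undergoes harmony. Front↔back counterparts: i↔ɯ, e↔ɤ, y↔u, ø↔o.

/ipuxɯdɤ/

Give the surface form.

/u/ harmonizes with /i/ ([-back]) → [y]
/ɯ/ harmonizes with /i/ ([-back]) → [i]
/ɤ/ harmonizes with /i/ ([-back]) → [e]

[ipyxide]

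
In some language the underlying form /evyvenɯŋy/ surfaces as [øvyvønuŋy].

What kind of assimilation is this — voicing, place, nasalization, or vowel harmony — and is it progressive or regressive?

/e/→[ø] /e/→[ø] /ɯ/→[u].
Vowels agree with the last vowel, so the harmony is regressive.

vowel harmony, regressive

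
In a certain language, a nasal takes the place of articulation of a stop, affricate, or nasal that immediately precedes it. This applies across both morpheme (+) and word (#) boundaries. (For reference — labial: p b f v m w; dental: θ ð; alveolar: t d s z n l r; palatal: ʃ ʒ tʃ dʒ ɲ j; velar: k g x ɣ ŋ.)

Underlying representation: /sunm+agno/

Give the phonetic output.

/m/ after /n/ (alveolar) → [n]
/n/ after /g/ (velar) → [ŋ]

[sunn+agŋo]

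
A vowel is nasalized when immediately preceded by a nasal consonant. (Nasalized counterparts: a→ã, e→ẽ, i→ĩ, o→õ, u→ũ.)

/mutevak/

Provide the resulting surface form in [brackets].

/u/ after nasal /m/ → [ũ]

[mũtevak]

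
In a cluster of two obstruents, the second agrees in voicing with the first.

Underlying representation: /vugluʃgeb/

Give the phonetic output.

/g/ after /ʃ/ (voiceless) → [k]

[vugluʃkeb]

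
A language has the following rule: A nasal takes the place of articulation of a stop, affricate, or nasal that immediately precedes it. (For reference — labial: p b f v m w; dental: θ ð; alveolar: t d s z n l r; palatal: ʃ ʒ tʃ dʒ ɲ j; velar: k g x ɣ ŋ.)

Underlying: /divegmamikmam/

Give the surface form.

/m/ after /g/ (velar) → [ŋ]
/m/ after /k/ (velar) → [ŋ]

[divegŋamikŋam]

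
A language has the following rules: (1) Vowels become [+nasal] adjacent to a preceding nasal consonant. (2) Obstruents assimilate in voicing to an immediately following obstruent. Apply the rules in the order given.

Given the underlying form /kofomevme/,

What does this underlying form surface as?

Rule 1: /e/ after nasal /m/ → [ẽ]
Rule 1: /e/ after nasal /m/ → [ẽ]
After rule 1: kofomẽvmẽ
Rule 2: no segment meets the rule's conditions; no change.

[kofomẽvmẽ]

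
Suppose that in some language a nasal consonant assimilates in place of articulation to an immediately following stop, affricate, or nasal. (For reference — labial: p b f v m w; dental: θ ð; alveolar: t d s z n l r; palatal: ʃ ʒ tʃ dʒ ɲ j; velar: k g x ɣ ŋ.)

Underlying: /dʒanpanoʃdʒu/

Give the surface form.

[dʒampanoʃdʒu]

/n/ before /p/ (labial) → [m]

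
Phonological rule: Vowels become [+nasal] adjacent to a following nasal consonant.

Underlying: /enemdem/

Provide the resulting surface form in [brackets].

/e/ before nasal /n/ → [ẽ]
/e/ before nasal /m/ → [ẽ]
/e/ before nasal /m/ → [ẽ]

[ẽnẽmdẽm]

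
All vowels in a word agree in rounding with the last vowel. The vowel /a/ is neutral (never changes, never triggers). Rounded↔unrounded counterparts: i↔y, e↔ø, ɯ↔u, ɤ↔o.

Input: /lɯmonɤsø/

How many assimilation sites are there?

/ɯ/ harmonizes with /ø/ ([+round]) → [u]
/ɤ/ harmonizes with /ø/ ([+round]) → [o]
2 segments change.

2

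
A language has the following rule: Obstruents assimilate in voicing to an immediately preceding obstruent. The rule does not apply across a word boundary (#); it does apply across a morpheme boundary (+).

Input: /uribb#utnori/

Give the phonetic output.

[uribb#utnori]

no segment meets the rule's conditions; no change.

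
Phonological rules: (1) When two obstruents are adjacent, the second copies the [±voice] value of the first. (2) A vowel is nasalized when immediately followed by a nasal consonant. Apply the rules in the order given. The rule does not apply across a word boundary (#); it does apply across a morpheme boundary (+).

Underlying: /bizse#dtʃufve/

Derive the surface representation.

[bizze#ddʒuffe]

Rule 1: /s/ after /z/ (voiced) → [z]
Rule 1: /tʃ/ after /d/ (voiced) → [dʒ]
Rule 1: /v/ after /f/ (voiceless) → [f]
After rule 1: bizze#ddʒuffe
Rule 2: no segment meets the rule's conditions; no change.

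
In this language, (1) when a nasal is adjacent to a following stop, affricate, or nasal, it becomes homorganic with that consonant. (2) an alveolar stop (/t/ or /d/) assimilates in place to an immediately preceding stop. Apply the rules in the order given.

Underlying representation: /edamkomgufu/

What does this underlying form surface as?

Rule 1: /m/ before /k/ (velar) → [ŋ]
Rule 1: /m/ before /g/ (velar) → [ŋ]
After rule 1: edaŋkoŋgufu
Rule 2: no segment meets the rule's conditions; no change.

[edaŋkoŋgufu]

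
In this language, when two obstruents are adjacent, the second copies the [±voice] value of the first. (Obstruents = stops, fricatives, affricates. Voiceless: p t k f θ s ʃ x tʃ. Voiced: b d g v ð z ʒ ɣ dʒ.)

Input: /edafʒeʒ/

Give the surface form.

/ʒ/ after /f/ (voiceless) → [ʃ]

[edafʃeʒ]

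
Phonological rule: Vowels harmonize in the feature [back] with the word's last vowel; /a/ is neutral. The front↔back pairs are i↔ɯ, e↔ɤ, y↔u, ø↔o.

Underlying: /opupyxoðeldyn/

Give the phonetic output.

[øpypyxøðeldyn]

/o/ harmonizes with /y/ ([-back]) → [ø]
/u/ harmonizes with /y/ ([-back]) → [y]
/o/ harmonizes with /y/ ([-back]) → [ø]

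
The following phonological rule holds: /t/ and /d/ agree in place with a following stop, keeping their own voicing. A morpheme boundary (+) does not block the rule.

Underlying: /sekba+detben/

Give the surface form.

/t/ before /b/ (labial) → [p]

[sekba+depben]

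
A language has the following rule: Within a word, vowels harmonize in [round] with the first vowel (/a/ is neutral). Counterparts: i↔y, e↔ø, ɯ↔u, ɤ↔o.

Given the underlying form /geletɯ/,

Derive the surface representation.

[geletɯ]

no segment meets the rule's conditions; no change.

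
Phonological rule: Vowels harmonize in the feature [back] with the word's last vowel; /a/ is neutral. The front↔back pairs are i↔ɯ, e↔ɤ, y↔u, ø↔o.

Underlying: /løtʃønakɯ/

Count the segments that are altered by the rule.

2

/ø/ harmonizes with /ɯ/ ([+back]) → [o]
/ø/ harmonizes with /ɯ/ ([+back]) → [o]
2 segments change.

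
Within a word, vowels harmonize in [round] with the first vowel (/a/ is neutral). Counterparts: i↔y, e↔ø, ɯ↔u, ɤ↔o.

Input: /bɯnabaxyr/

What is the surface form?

[bɯnabaxir]

/y/ harmonizes with /ɯ/ ([-round]) → [i]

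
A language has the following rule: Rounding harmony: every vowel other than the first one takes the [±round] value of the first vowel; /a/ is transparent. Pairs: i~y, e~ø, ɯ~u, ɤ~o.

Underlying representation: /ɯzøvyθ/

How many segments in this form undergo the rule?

/ø/ harmonizes with /ɯ/ ([-round]) → [e]
/y/ harmonizes with /ɯ/ ([-round]) → [i]
2 segments change.

2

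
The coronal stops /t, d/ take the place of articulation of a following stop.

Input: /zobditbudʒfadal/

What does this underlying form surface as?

/t/ before /b/ (labial) → [p]

[zobdipbudʒfadal]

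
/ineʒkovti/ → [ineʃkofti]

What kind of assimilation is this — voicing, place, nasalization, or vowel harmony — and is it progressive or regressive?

voicing assimilation, regressive

/ʒ/→[ʃ] /v/→[f].
Each target copies a feature from the following segment, so the direction is regressive.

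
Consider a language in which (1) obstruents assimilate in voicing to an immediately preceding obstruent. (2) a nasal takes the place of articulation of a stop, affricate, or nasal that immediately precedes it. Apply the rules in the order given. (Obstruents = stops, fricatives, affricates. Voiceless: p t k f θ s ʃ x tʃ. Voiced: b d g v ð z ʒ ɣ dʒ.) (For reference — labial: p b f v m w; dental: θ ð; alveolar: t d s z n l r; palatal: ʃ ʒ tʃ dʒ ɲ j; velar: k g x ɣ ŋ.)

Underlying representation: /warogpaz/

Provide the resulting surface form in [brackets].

Rule 1: /p/ after /g/ (voiced) → [b]
After rule 1: warogbaz
Rule 2: no segment meets the rule's conditions; no change.

[warogbaz]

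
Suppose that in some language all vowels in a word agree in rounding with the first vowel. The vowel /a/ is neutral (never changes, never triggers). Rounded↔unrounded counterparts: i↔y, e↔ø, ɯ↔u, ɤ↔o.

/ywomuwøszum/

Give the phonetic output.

[ywomuwøszum]

no segment meets the rule's conditions; no change.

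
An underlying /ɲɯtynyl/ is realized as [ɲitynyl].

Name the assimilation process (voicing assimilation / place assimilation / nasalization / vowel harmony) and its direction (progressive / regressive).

vowel harmony, regressive

/ɯ/→[i].
Vowels agree with the last vowel, so the harmony is regressive.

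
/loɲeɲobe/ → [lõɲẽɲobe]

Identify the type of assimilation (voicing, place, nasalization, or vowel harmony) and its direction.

/o/→[õ] /e/→[ẽ].
Each target copies a feature from the following segment, so the direction is regressive.

nasalization, regressive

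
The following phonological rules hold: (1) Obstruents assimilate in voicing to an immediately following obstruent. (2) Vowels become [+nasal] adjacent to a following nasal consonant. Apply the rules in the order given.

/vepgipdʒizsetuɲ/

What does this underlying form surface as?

Rule 1: /p/ before /g/ (voiced) → [b]
Rule 1: /p/ before /dʒ/ (voiced) → [b]
Rule 1: /z/ before /s/ (voiceless) → [s]
After rule 1: vebgibdʒissetuɲ
Rule 2: /u/ before nasal /ɲ/ → [ũ]

[vebgibdʒissetũɲ]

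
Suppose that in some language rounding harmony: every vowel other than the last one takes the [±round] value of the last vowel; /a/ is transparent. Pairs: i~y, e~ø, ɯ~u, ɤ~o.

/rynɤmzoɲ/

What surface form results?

/ɤ/ harmonizes with /o/ ([+round]) → [o]

[rynomzoɲ]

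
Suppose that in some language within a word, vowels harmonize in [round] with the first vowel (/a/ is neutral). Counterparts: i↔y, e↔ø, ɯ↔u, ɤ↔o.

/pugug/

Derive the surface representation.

[pugug]

no segment meets the rule's conditions; no change.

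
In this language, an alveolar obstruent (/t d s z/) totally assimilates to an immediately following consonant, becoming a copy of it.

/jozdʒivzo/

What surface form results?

[jodʒdʒivzo]

/z/ before /dʒ/ → [dʒ] (total assimilation)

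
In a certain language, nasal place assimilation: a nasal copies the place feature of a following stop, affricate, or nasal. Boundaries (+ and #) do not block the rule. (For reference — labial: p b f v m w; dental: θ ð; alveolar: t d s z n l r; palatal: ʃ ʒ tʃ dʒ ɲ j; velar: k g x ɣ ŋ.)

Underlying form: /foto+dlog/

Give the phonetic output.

[foto+dlog]

no segment meets the rule's conditions; no change.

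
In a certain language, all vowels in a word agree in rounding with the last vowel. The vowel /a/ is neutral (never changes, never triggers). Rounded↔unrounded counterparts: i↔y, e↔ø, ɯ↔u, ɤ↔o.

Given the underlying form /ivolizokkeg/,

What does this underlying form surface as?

/o/ harmonizes with /e/ ([-round]) → [ɤ]
/o/ harmonizes with /e/ ([-round]) → [ɤ]

[ivɤlizɤkkeg]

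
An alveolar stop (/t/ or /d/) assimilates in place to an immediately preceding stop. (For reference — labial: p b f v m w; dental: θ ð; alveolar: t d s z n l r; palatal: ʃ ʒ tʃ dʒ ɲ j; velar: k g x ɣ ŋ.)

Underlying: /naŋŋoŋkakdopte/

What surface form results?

/d/ after /k/ (velar) → [g]
/t/ after /p/ (labial) → [p]

[naŋŋoŋkakgoppe]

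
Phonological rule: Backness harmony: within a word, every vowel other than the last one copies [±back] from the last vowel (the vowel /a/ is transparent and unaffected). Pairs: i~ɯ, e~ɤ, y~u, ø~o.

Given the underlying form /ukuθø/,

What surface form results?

/u/ harmonizes with /ø/ ([-back]) → [y]
/u/ harmonizes with /ø/ ([-back]) → [y]

[ykyθø]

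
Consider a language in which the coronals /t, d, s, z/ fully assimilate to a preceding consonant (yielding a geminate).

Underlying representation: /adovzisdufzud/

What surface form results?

/z/ after /v/ → [v] (total assimilation)
/d/ after /s/ → [s] (total assimilation)
/z/ after /f/ → [f] (total assimilation)

[adovvissuffud]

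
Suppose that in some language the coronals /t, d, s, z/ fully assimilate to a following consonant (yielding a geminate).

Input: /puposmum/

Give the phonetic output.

[pupommum]

/s/ before /m/ → [m] (total assimilation)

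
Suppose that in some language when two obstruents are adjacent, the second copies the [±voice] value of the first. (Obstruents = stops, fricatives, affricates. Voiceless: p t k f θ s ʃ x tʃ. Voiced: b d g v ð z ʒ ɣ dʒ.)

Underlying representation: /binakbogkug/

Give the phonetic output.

[binakpoggug]

/b/ after /k/ (voiceless) → [p]
/k/ after /g/ (voiced) → [g]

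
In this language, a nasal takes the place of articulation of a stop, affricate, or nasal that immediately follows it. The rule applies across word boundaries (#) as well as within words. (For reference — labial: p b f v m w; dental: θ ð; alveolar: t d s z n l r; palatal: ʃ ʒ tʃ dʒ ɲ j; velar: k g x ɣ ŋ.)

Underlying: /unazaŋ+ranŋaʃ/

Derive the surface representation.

[unazaŋ+raŋŋaʃ]

/n/ before /ŋ/ (velar) → [ŋ]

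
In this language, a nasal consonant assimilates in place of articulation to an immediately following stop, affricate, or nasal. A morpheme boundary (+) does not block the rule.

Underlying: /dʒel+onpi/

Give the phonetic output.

[dʒel+ompi]

/n/ before /p/ (labial) → [m]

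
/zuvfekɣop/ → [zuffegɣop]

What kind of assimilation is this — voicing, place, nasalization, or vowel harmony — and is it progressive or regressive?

/v/→[f] /k/→[g].
Each target copies a feature from the following segment, so the direction is regressive.

voicing assimilation, regressive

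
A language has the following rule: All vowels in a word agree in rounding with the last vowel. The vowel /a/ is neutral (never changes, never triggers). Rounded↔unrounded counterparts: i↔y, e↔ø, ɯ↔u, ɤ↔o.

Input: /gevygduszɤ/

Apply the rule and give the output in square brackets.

[gevigdɯszɤ]

/y/ harmonizes with /ɤ/ ([-round]) → [i]
/u/ harmonizes with /ɤ/ ([-round]) → [ɯ]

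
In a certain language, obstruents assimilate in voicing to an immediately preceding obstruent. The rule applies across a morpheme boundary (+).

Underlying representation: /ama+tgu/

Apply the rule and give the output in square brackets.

[ama+tku]

/g/ after /t/ (voiceless) → [k]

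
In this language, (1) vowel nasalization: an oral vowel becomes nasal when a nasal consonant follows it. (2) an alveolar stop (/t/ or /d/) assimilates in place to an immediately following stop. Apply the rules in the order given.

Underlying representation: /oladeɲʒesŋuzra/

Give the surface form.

Rule 1: /e/ before nasal /ɲ/ → [ẽ]
After rule 1: oladẽɲʒesŋuzra
Rule 2: no segment meets the rule's conditions; no change.

[oladẽɲʒesŋuzra]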